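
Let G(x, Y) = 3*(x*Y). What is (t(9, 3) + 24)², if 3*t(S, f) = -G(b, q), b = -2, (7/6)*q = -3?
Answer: 17424/49 ≈ 355.59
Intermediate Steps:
q = -18/7 (q = (6/7)*(-3) = -18/7 ≈ -2.5714)
G(x, Y) = 3*Y*x (G(x, Y) = 3*(Y*x) = 3*Y*x)
t(S, f) = -36/7 (t(S, f) = (-3*(-18)*(-2)/7)/3 = (-1*108/7)/3 = (⅓)*(-108/7) = -36/7)
(t(9, 3) + 24)² = (-36/7 + 24)² = (132/7)² = 17424/49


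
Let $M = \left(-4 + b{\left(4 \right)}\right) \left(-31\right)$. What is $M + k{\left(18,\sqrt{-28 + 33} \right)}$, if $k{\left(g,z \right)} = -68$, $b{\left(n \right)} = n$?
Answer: $-68$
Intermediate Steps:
$M = 0$ ($M = \left(-4 + 4\right) \left(-31\right) = 0 \left(-31\right) = 0$)
$M + k{\left(18,\sqrt{-28 + 33} \right)} = 0 - 68 = -68$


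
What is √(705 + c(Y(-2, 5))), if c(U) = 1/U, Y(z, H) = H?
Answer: √17630/5 ≈ 26.556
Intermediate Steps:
√(705 + c(Y(-2, 5))) = √(705 + 1/5) = √(705 + ⅕) = √(3526/5) = √17630/5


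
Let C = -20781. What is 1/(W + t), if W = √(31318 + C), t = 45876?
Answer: 45876/2104596839 - √10537/2104596839 ≈ 2.1749e-5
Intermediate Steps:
W = √10537 (W = √(31318 - 20781) = √10537 ≈ 102.65)
1/(W + t) = 1/(√10537 + 45876) = 1/(45876 + √10537)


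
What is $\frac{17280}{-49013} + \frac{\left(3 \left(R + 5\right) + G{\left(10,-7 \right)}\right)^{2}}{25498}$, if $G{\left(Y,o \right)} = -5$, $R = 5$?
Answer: $- \frac{409972315}{1249733474} \approx -0.32805$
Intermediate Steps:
$\frac{17280}{-49013} + \frac{\left(3 \left(R + 5\right) + G{\left(10,-7 \right)}\right)^{2}}{25498} = \frac{17280}{-49013} + \frac{\left(3 \left(5 + 5\right) - 5\right)^{2}}{25498} = 17280 \left(- \frac{1}{49013}\right) + \left(3 \cdot 10 - 5\right)^{2} \cdot \frac{1}{25498} = - \frac{17280}{49013} + \left(30 - 5\right)^{2} \cdot \frac{1}{25498} = - \frac{17280}{49013} + 25^{2} \cdot \frac{1}{25498} = - \frac{17280}{49013} + 625 \cdot \frac{1}{25498} = - \frac{17280}{49013} + \frac{625}{25498} = - \frac{409972315}{1249733474}$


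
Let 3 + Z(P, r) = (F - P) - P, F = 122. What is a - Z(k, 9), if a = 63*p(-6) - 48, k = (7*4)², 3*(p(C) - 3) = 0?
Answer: 1590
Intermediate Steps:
p(C) = 3 (p(C) = 3 + (⅓)*0 = 3 + 0 = 3)
k = 784 (k = 28² = 784)
Z(P, r) = 119 - 2*P (Z(P, r) = -3 + ((122 - P) - P) = -3 + (122 - 2*P) = 119 - 2*P)
a = 141 (a = 63*3 - 48 = 189 - 48 = 141)
a - Z(k, 9) = 141 - (119 - 2*784) = 141 - (119 - 1568) = 141 - 1*(-1449) = 141 + 1449 = 1590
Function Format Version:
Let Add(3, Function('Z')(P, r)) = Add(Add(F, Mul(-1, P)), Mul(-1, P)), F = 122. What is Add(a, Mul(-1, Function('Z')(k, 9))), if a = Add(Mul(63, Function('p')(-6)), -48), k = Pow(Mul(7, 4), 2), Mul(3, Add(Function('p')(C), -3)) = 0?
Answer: 1590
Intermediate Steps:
Function('p')(C) = 3 (Function('p')(C) = Add(3, Mul(Rational(1, 3), 0)) = Add(3, 0) = 3)
k = 784 (k = Pow(28, 2) = 784)
Function('Z')(P, r) = Add(119, Mul(-2, P)) (Function('Z')(P, r) = Add(-3, Add(Add(122, Mul(-1, P)), Mul(-1, P))) = Add(-3, Add(122, Mul(-2, P))) = Add(119, Mul(-2, P)))
a = 141 (a = Add(Mul(63, 3), -48) = Add(189, -48) = 141)
Add(a, Mul(-1, Function('Z')(k, 9))) = Add(141, Mul(-1, Add(119, Mul(-2, 784)))) = Add(141, Mul(-1, Add(119, -1568))) = Add(141, Mul(-1, -1449)) = Add(141, 1449) = 1590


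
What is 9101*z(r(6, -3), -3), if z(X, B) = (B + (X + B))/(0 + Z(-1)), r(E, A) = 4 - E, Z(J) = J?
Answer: 72808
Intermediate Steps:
z(X, B) = -X - 2*B (z(X, B) = (B + (X + B))/(0 - 1) = (B + (B + X))/(-1) = (X + 2*B)*(-1) = -X - 2*B)
9101*z(r(6, -3), -3) = 9101*(-(4 - 1*6) - 2*(-3)) = 9101*(-(4 - 6) + 6) = 9101*(-1*(-2) + 6) = 9101*(2 + 6) = 9101*8 = 72808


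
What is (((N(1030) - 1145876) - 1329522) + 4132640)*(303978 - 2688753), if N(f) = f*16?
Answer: -3991450382550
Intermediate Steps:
N(f) = 16*f
(((N(1030) - 1145876) - 1329522) + 4132640)*(303978 - 2688753) = (((16*1030 - 1145876) - 1329522) + 4132640)*(303978 - 2688753) = (((16480 - 1145876) - 1329522) + 4132640)*(-2384775) = ((-1129396 - 1329522) + 4132640)*(-2384775) = (-2458918 + 4132640)*(-2384775) = 1673722*(-2384775) = -3991450382550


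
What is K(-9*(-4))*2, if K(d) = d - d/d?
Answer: 70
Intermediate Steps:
K(d) = -1 + d (K(d) = d - 1*1 = d - 1 = -1 + d)
K(-9*(-4))*2 = (-1 - 9*(-4))*2 = (-1 + 36)*2 = 35*2 = 70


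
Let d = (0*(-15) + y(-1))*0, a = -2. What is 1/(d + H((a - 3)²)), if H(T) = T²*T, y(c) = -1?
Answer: 1/15625 ≈ 6.4000e-5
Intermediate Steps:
d = 0 (d = (0*(-15) - 1)*0 = (0 - 1)*0 = -1*0 = 0)
H(T) = T³
1/(d + H((a - 3)²)) = 1/(0 + ((-2 - 3)²)³) = 1/(0 + ((-5)²)³) = 1/(0 + 25³) = 1/(0 + 15625) = 1/15625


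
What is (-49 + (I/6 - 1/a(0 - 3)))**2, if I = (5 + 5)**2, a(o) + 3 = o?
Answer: 37249/36 ≈ 1034.7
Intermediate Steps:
a(o) = -3 + o
I = 100 (I = 10**2 = 100)
(-49 + (I/6 - 1/a(0 - 3)))**2 = (-49 + (100/6 - 1/(-3 + (0 - 3))))**2 = (-49 + (100*(1/6) - 1/(-3 - 3)))**2 = (-49 + (50/3 - 1/(-6)))**2 = (-49 + (50/3 - 1*(-1/6)))**2 = (-49 + (50/3 + 1/6))**2 = (-49 + 101/6)**2 = (-193/6)**2 = 37249/36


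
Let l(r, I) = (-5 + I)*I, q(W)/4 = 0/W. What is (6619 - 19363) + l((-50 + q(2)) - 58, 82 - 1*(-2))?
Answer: -6108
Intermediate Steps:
q(W) = 0 (q(W) = 4*(0/W) = 4*0 = 0)
l(r, I) = I*(-5 + I)
(6619 - 19363) + l((-50 + q(2)) - 58, 82 - 1*(-2)) = (6619 - 19363) + (82 - 1*(-2))*(-5 + (82 - 1*(-2))) = -12744 + (82 + 2)*(-5 + (82 + 2)) = -12744 + 84*(-5 + 84) = -12744 + 84*79 = -12744 + 6636 = -6108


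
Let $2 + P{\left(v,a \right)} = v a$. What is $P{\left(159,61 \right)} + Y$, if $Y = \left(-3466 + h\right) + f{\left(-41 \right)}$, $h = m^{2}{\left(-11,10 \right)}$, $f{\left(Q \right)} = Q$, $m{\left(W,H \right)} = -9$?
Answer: $6271$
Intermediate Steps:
$P{\left(v,a \right)} = -2 + a v$ ($P{\left(v,a \right)} = -2 + v a = -2 + a v$)
$h = 81$ ($h = \left(-9\right)^{2} = 81$)
$Y = -3426$ ($Y = \left(-3466 + 81\right) - 41 = -3385 - 41 = -3426$)
$P{\left(159,61 \right)} + Y = \left(-2 + 61 \cdot 159\right) - 3426 = \left(-2 + 9699\right) - 3426 = 9697 - 3426 = 6271$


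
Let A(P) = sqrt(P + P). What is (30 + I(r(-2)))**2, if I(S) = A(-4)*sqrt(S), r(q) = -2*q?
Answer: 868 + 240*I*sqrt(2) ≈ 868.0 + 339.41*I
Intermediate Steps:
A(P) = sqrt(2)*sqrt(P) (A(P) = sqrt(2*P) = sqrt(2)*sqrt(P))
I(S) = 2*I*sqrt(2)*sqrt(S) (I(S) = (sqrt(2)*sqrt(-4))*sqrt(S) = (sqrt(2)*(2*I))*sqrt(S) = (2*I*sqrt(2))*sqrt(S) = 2*I*sqrt(2)*sqrt(S))
(30 + I(r(-2)))**2 = (30 + 2*I*sqrt(2)*sqrt(-2*(-2)))**2 = (30 + 2*I*sqrt(2)*sqrt(4))**2 = (30 + 2*I*sqrt(2)*2)**2 = (30 + 4*I*sqrt(2))**2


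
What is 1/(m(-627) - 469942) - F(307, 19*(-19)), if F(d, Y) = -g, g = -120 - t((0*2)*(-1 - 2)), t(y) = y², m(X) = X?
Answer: -56468281/470569 ≈ -120.00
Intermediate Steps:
g = -120 (g = -120 - ((0*2)*(-1 - 2))² = -120 - (0*(-3))² = -120 - 1*0² = -120 - 1*0 = -120 + 0 = -120)
F(d, Y) = 120 (F(d, Y) = -1*(-120) = 120)
1/(m(-627) - 469942) - F(307, 19*(-19)) = 1/(-627 - 469942) - 1*120 = 1/(-470569) - 120 = -1/470569 - 120 = -56468281/470569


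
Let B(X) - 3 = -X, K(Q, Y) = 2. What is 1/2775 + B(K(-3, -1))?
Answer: 2776/2775 ≈ 1.0004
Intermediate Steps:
B(X) = 3 - X
1/2775 + B(K(-3, -1)) = 1/2775 + (3 - 1*2) = 1/2775 + (3 - 2) = 1/2775 + 1 = 2776/2775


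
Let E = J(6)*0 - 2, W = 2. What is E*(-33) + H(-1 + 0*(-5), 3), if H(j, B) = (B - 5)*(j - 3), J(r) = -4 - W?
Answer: 74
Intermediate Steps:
J(r) = -6 (J(r) = -4 - 1*2 = -4 - 2 = -6)
H(j, B) = (-5 + B)*(-3 + j)
E = -2 (E = -6*0 - 2 = 0 - 2 = -2)
E*(-33) + H(-1 + 0*(-5), 3) = -2*(-33) + (15 - 5*(-1 + 0*(-5)) - 3*3 + 3*(-1 + 0*(-5))) = 66 + (15 - 5*(-1 + 0) - 9 + 3*(-1 + 0)) = 66 + (15 - 5*(-1) - 9 + 3*(-1)) = 66 + (15 + 5 - 9 - 3) = 66 + 8 = 74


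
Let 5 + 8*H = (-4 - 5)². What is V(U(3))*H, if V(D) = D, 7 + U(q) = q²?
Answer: 19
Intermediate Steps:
U(q) = -7 + q²
H = 19/2 (H = -5/8 + (-4 - 5)²/8 = -5/8 + (⅛)*(-9)² = -5/8 + (⅛)*81 = -5/8 + 81/8 = 19/2 ≈ 9.5000)
V(U(3))*H = (-7 + 3²)*(19/2) = (-7 + 9)*(19/2) = 2*(19/2) = 19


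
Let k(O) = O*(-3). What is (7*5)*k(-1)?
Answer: 105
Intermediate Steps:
k(O) = -3*O
(7*5)*k(-1) = (7*5)*(-3*(-1)) = 35*3 = 105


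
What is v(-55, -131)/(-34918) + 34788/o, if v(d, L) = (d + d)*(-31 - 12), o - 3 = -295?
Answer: -152013568/1274507 ≈ -119.27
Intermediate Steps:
o = -292 (o = 3 - 295 = -292)
v(d, L) = -86*d (v(d, L) = (2*d)*(-43) = -86*d)
v(-55, -131)/(-34918) + 34788/o = -86*(-55)/(-34918) + 34788/(-292) = 4730*(-1/34918) + 34788*(-1/292) = -2365/17459 - 8697/73 = -152013568/1274507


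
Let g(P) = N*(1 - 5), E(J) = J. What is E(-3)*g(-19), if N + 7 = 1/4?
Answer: -81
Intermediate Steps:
N = -27/4 (N = -7 + 1/4 = -7 + 1*(¼) = -7 + ¼ = -27/4 ≈ -6.7500)
g(P) = 27 (g(P) = -27*(1 - 5)/4 = -27/4*(-4) = 27)
E(-3)*g(-19) = -3*27 = -81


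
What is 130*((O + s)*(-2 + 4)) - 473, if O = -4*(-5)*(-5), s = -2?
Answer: -26993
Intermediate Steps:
O = -100 (O = 20*(-5) = -100)
130*((O + s)*(-2 + 4)) - 473 = 130*((-100 - 2)*(-2 + 4)) - 473 = 130*(-102*2) - 473 = 130*(-204) - 473 = -26520 - 473 = -26993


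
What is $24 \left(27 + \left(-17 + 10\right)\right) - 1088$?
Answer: $-608$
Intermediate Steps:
$24 \left(27 + \left(-17 + 10\right)\right) - 1088 = 24 \left(27 - 7\right) - 1088 = 24 \cdot 20 - 1088 = 480 - 1088 = -608$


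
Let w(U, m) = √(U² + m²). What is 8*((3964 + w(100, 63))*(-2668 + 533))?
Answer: -67705120 - 17080*√13969 ≈ -6.9724e+7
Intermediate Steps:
8*((3964 + w(100, 63))*(-2668 + 533)) = 8*((3964 + √(100² + 63²))*(-2668 + 533)) = 8*((3964 + √(10000 + 3969))*(-2135)) = 8*((3964 + √13969)*(-2135)) = 8*(-8463140 - 2135*√13969) = -67705120 - 17080*√13969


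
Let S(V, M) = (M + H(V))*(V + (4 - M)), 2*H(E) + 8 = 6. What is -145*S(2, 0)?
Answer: 870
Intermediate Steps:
H(E) = -1 (H(E) = -4 + (½)*6 = -4 + 3 = -1)
S(V, M) = (-1 + M)*(4 + V - M) (S(V, M) = (M - 1)*(V + (4 - M)) = (-1 + M)*(4 + V - M))
-145*S(2, 0) = -145*(-4 - 1*2 - 1*0² + 5*0 + 0*2) = -145*(-4 - 2 - 1*0 + 0 + 0) = -145*(-4 - 2 + 0 + 0 + 0) = -145*(-6) = 870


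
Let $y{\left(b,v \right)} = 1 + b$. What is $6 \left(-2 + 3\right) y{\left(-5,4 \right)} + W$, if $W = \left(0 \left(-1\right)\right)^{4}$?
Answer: $-24$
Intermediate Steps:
$W = 0$ ($W = 0^{4} = 0$)
$6 \left(-2 + 3\right) y{\left(-5,4 \right)} + W = 6 \left(-2 + 3\right) \left(1 - 5\right) + 0 = 6 \cdot 1 \left(-4\right) + 0 = 6 \left(-4\right) + 0 = -24 + 0 = -24$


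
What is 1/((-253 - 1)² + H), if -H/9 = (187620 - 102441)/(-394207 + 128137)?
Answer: 88690/5722179577 ≈ 1.5499e-5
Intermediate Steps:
H = 255537/88690 (H = -9*(187620 - 102441)/(-394207 + 128137) = -766611/(-266070) = -766611*(-1)/266070 = -9*(-28393/88690) = 255537/88690 ≈ 2.8812)
1/((-253 - 1)² + H) = 1/((-253 - 1)² + 255537/88690) = 1/((-254)² + 255537/88690) = 1/(64516 + 255537/88690) = 1/(5722179577/88690) = 88690/5722179577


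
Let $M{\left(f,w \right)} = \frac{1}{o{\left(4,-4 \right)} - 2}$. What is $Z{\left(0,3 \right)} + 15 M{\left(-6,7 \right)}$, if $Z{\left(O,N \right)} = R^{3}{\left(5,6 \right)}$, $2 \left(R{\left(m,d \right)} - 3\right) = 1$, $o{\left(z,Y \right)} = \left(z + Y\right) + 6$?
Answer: $\frac{373}{8} \approx 46.625$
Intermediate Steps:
$o{\left(z,Y \right)} = 6 + Y + z$ ($o{\left(z,Y \right)} = \left(Y + z\right) + 6 = 6 + Y + z$)
$M{\left(f,w \right)} = \frac{1}{4}$ ($M{\left(f,w \right)} = \frac{1}{\left(6 - 4 + 4\right) - 2} = \frac{1}{6 - 2} = \frac{1}{4}$)
$R{\left(m,d \right)} = \frac{7}{2}$ ($R{\left(m,d \right)} = 3 + \frac{1}{2} \cdot 1 = 3 + \frac{1}{2} = \frac{7}{2}$)
$Z{\left(O,N \right)} = \frac{343}{8}$ ($Z{\left(O,N \right)} = \left(\frac{7}{2}\right)^{3} = \frac{343}{8}$)
$Z{\left(0,3 \right)} + 15 M{\left(-6,7 \right)} = \frac{343}{8} + 15 \cdot \frac{1}{4} = \frac{343}{8} + \frac{15}{4} = \frac{373}{8}$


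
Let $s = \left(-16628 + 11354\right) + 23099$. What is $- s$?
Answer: $-17825$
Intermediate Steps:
$s = 17825$ ($s = -5274 + 23099 = 17825$)
$- s = \left(-1\right) 17825 = -17825$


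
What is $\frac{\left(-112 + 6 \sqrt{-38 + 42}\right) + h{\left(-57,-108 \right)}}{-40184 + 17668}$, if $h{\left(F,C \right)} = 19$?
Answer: $\frac{81}{22516} \approx 0.0035974$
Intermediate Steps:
$\frac{\left(-112 + 6 \sqrt{-38 + 42}\right) + h{\left(-57,-108 \right)}}{-40184 + 17668} = \frac{\left(-112 + 6 \sqrt{-38 + 42}\right) + 19}{-40184 + 17668} = \frac{\left(-112 + 6 \sqrt{4}\right) + 19}{-22516} = \left(\left(-112 + 6 \cdot 2\right) + 19\right) \left(- \frac{1}{22516}\right) = \left(\left(-112 + 12\right) + 19\right) \left(- \frac{1}{22516}\right) = \left(-100 + 19\right) \left(- \frac{1}{22516}\right) = \left(-81\right) \left(- \frac{1}{22516}\right) = \frac{81}{22516}$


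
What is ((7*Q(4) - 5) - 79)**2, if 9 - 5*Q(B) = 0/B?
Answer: 127449/25 ≈ 5098.0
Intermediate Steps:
Q(B) = 9/5 (Q(B) = 9/5 - 0/B = 9/5 - 1/5*0 = 9/5 + 0 = 9/5)
((7*Q(4) - 5) - 79)**2 = ((7*(9/5) - 5) - 79)**2 = ((63/5 - 5) - 79)**2 = (38/5 - 79)**2 = (-357/5)**2 = 127449/25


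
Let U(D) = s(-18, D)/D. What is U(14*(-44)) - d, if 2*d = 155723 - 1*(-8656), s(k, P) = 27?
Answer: -50628759/616 ≈ -82190.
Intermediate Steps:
d = 164379/2 (d = (155723 - 1*(-8656))/2 = (155723 + 8656)/2 = (½)*164379 = 164379/2 ≈ 82190.)
U(D) = 27/D
U(14*(-44)) - d = 27/((14*(-44))) - 1*164379/2 = 27/(-616) - 164379/2 = 27*(-1/616) - 164379/2 = -27/616 - 164379/2 = -50628759/616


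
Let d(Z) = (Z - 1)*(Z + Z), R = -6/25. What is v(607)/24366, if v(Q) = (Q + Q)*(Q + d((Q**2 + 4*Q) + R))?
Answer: 104365455905808029/7614375 ≈ 1.3706e+10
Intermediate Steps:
R = -6/25 (R = -6*1/25 = -6/25 ≈ -0.24000)
d(Z) = 2*Z*(-1 + Z) (d(Z) = (-1 + Z)*(2*Z) = 2*Z*(-1 + Z))
v(Q) = 2*Q*(Q + 2*(-31/25 + Q**2 + 4*Q)*(-6/25 + Q**2 + 4*Q)) (v(Q) = (Q + Q)*(Q + 2*((Q**2 + 4*Q) - 6/25)*(-1 + ((Q**2 + 4*Q) - 6/25))) = (2*Q)*(Q + 2*(-6/25 + Q**2 + 4*Q)*(-1 + (-6/25 + Q**2 + 4*Q))) = (2*Q)*(Q + 2*(-6/25 + Q**2 + 4*Q)*(-31/25 + Q**2 + 4*Q)) = (2*Q)*(Q + 2*(-31/25 + Q**2 + 4*Q)*(-6/25 + Q**2 + 4*Q)) = 2*Q*(Q + 2*(-31/25 + Q**2 + 4*Q)*(-6/25 + Q**2 + 4*Q)))
v(607)/24366 = ((2/625)*607*(372 - 6775*607 + 1250*607**4 + 10000*607**3 + 18150*607**2))/24366 = ((2/625)*607*(372 - 4112425 + 1250*135754665601 + 10000*223648543 + 18150*368449))*(1/24366) = ((2/625)*607*(372 - 4112425 + 169693332001250 + 2236485430000 + 6687349350))*(1/24366) = ((2/625)*607*171936500668547)*(1/24366) = (208730911811616058/625)*(1/24366) = 104365455905808029/7614375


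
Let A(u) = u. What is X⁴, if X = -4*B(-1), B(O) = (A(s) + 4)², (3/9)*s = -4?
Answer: 4294967296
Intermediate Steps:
s = -12 (s = 3*(-4) = -12)
B(O) = 64 (B(O) = (-12 + 4)² = (-8)² = 64)
X = -256 (X = -4*64 = -256)
X⁴ = (-256)⁴ = 4294967296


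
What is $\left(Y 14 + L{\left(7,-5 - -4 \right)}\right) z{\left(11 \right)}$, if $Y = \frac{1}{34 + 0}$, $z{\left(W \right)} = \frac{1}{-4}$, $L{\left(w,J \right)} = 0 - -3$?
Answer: $- \frac{29}{34} \approx -0.85294$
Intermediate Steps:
$L{\left(w,J \right)} = 3$ ($L{\left(w,J \right)} = 0 + 3 = 3$)
$z{\left(W \right)} = - \frac{1}{4}$
$Y = \frac{1}{34} \approx 0.029412$
$\left(Y 14 + L{\left(7,-5 - -4 \right)}\right) z{\left(11 \right)} = \left(\frac{1}{34} \cdot 14 + 3\right) \left(- \frac{1}{4}\right) = \left(\frac{7}{17} + 3\right) \left(- \frac{1}{4}\right) = \frac{58}{17} \left(- \frac{1}{4}\right) = - \frac{29}{34}$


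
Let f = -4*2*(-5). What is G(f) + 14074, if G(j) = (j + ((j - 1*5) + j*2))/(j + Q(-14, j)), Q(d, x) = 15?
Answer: 154845/11 ≈ 14077.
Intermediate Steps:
f = 40 (f = -8*(-5) = 40)
G(j) = (-5 + 4*j)/(15 + j) (G(j) = (j + ((j - 1*5) + j*2))/(j + 15) = (j + ((j - 5) + 2*j))/(15 + j) = (j + ((-5 + j) + 2*j))/(15 + j) = (j + (-5 + 3*j))/(15 + j) = (-5 + 4*j)/(15 + j))
G(f) + 14074 = (-5 + 4*40)/(15 + 40) + 14074 = (-5 + 160)/55 + 14074 = (1/55)*155 + 14074 = 31/11 + 14074 = 154845/11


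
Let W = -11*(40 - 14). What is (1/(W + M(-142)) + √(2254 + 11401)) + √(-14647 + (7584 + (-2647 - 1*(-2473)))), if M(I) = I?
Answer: -1/428 + √13655 + I*√7237 ≈ 116.85 + 85.071*I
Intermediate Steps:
W = -286 (W = -11*26 = -286)
(1/(W + M(-142)) + √(2254 + 11401)) + √(-14647 + (7584 + (-2647 - 1*(-2473)))) = (1/(-286 - 142) + √(2254 + 11401)) + √(-14647 + (7584 + (-2647 - 1*(-2473)))) = (1/(-428) + √13655) + √(-14647 + (7584 + (-2647 + 2473))) = (-1/428 + √13655) + √(-14647 + (7584 - 174)) = (-1/428 + √13655) + √(-14647 + 7410) = (-1/428 + √13655) + √(-7237) = (-1/428 + √13655) + I*√7237 = -1/428 + √13655 + I*√7237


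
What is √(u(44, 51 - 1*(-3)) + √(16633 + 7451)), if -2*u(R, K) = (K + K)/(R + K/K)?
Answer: √(-30 + 150*√669)/5 ≈ 12.409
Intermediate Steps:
u(R, K) = -K/(1 + R) (u(R, K) = -(K + K)/(2*(R + K/K)) = -2*K/(2*(R + 1)) = -2*K/(2*(1 + R)) = -K/(1 + R))
√(u(44, 51 - 1*(-3)) + √(16633 + 7451)) = √(-(51 - 1*(-3))/(1 + 44) + √(16633 + 7451)) = √(-1*(51 + 3)/45 + √24084) = √(-1*54*1/45 + 6*√669) = √(-6/5 + 6*√669)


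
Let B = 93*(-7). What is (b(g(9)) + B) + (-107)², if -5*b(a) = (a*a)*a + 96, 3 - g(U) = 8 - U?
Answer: 10766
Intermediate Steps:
g(U) = -5 + U (g(U) = 3 - (8 - U) = 3 + (-8 + U) = -5 + U)
b(a) = -96/5 - a³/5 (b(a) = -((a*a)*a + 96)/5 = -(a²*a + 96)/5 = -(a³ + 96)/5 = -(96 + a³)/5 = -96/5 - a³/5)
B = -651
(b(g(9)) + B) + (-107)² = ((-96/5 - (-5 + 9)³/5) - 651) + (-107)² = ((-96/5 - ⅕*4³) - 651) + 11449 = ((-96/5 - ⅕*64) - 651) + 11449 = ((-96/5 - 64/5) - 651) + 11449 = (-32 - 651) + 11449 = -683 + 11449 = 10766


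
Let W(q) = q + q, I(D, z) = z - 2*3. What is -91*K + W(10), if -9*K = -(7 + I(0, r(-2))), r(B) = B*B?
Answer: -275/9 ≈ -30.556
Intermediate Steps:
r(B) = B**2
I(D, z) = -6 + z (I(D, z) = z - 6 = -6 + z)
W(q) = 2*q
K = 5/9 (K = -(-1)*(7 + (-6 + (-2)**2))/9 = -(-1)*(7 + (-6 + 4))/9 = -(-1)*(7 - 2)/9 = -(-1)*5/9 = -1/9*(-5) = 5/9 ≈ 0.55556)
-91*K + W(10) = -91*5/9 + 2*10 = -455/9 + 20 = -275/9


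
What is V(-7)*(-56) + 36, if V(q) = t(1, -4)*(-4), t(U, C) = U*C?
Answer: -860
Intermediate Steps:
t(U, C) = C*U
V(q) = 16 (V(q) = -4*1*(-4) = -4*(-4) = 16)
V(-7)*(-56) + 36 = 16*(-56) + 36 = -896 + 36 = -860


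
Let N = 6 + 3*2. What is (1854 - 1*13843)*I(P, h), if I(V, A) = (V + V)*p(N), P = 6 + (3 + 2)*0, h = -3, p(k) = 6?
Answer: -863208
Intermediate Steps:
N = 12 (N = 6 + 6 = 12)
P = 6 (P = 6 + 5*0 = 6 + 0 = 6)
I(V, A) = 12*V (I(V, A) = (V + V)*6 = (2*V)*6 = 12*V)
(1854 - 1*13843)*I(P, h) = (1854 - 1*13843)*(12*6) = (1854 - 13843)*72 = -11989*72 = -863208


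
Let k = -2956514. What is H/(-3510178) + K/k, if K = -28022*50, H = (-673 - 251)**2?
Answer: 85496774962/370638942839 ≈ 0.23067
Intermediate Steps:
H = 853776 (H = (-924)**2 = 853776)
K = -1401100
H/(-3510178) + K/k = 853776/(-3510178) - 1401100/(-2956514) = 853776*(-1/3510178) - 1401100*(-1/2956514) = -60984/250727 + 700550/1478257 = 85496774962/370638942839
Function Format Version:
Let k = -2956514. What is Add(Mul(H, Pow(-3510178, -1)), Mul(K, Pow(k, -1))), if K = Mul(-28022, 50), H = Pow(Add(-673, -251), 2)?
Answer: Rational(85496774962, 370638942839) ≈ 0.23067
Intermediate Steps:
H = 853776 (H = Pow(-924, 2) = 853776)
K = -1401100
Add(Mul(H, Pow(-3510178, -1)), Mul(K, Pow(k, -1))) = Add(Mul(853776, Pow(-3510178, -1)), Mul(-1401100, Pow(-2956514, -1))) = Add(Mul(853776, Rational(-1, 3510178)), Mul(-1401100, Rational(-1, 2956514))) = Add(Rational(-60984, 250727), Rational(700550, 1478257)) = Rational(85496774962, 370638942839)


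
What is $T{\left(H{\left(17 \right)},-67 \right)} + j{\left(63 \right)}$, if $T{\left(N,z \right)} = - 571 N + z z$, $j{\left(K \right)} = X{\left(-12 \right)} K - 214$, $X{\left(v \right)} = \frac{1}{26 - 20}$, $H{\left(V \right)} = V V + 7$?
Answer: $- \frac{329461}{2} \approx -1.6473 \cdot 10^{5}$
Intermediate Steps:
$H{\left(V \right)} = 7 + V^{2}$ ($H{\left(V \right)} = V^{2} + 7 = 7 + V^{2}$)
$X{\left(v \right)} = \frac{1}{6}$
$j{\left(K \right)} = -214 + \frac{K}{6}$ ($j{\left(K \right)} = \frac{K}{6} - 214 = -214 + \frac{K}{6}$)
$T{\left(N,z \right)} = z^{2} - 571 N$ ($T{\left(N,z \right)} = - 571 N + z^{2} = z^{2} - 571 N$)
$T{\left(H{\left(17 \right)},-67 \right)} + j{\left(63 \right)} = \left(\left(-67\right)^{2} - 571 \left(7 + 17^{2}\right)\right) + \left(-214 + \frac{1}{6} \cdot 63\right) = \left(4489 - 571 \left(7 + 289\right)\right) + \left(-214 + \frac{21}{2}\right) = \left(4489 - 169016\right) - \frac{407}{2} = -164527 - \frac{407}{2} = - \frac{329461}{2}$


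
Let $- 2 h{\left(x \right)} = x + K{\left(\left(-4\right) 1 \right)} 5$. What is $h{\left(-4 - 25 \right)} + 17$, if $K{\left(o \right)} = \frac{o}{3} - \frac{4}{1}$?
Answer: $\frac{269}{6} \approx 44.833$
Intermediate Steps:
$K{\left(o \right)} = -4 + \frac{o}{3}$ ($K{\left(o \right)} = o \frac{1}{3} - 4 = \frac{o}{3} - 4 = -4 + \frac{o}{3}$)
$h{\left(x \right)} = \frac{40}{3} - \frac{x}{2}$ ($h{\left(x \right)} = - \frac{x + \left(-4 + \frac{\left(-4\right) 1}{3}\right) 5}{2} = - \frac{x + \left(-4 + \frac{1}{3} \left(-4\right)\right) 5}{2} = - \frac{x + \left(-4 - \frac{4}{3}\right) 5}{2} = - \frac{x - \frac{80}{3}}{2} = - \frac{- \frac{80}{3} + x}{2} = \frac{40}{3} - \frac{x}{2}$)
$h{\left(-4 - 25 \right)} + 17 = \left(\frac{40}{3} - \frac{-4 - 25}{2}\right) + 17 = \left(\frac{40}{3} - - \frac{29}{2}\right) + 17 = \left(\frac{40}{3} + \frac{29}{2}\right) + 17 = \frac{167}{6} + 17 = \frac{269}{6}$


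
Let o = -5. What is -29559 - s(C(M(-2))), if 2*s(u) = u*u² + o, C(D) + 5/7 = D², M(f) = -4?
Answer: -10750401/343 ≈ -31342.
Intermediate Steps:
C(D) = -5/7 + D²
s(u) = -5/2 + u³/2 (s(u) = (u*u² - 5)/2 = (u³ - 5)/2 = (-5 + u³)/2 = -5/2 + u³/2)
-29559 - s(C(M(-2))) = -29559 - (-5/2 + (-5/7 + (-4)²)³/2) = -29559 - (-5/2 + (-5/7 + 16)³/2) = -29559 - (-5/2 + (107/7)³/2) = -29559 - (-5/2 + (½)*(1225043/343)) = -29559 - (-5/2 + 1225043/686) = -29559 - 1*611664/343 = -29559 - 611664/343 = -10750401/343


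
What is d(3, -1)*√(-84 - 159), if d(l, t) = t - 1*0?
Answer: -9*I*√3 ≈ -15.588*I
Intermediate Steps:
d(l, t) = t (d(l, t) = t + 0 = t)
d(3, -1)*√(-84 - 159) = -√(-84 - 159) = -√(-243) = -9*I*√3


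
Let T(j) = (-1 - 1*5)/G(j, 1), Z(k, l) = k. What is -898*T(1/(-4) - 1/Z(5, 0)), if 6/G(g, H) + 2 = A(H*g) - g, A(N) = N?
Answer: -1796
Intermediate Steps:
G(g, H) = 6/(-2 - g + H*g) (G(g, H) = 6/(-2 + (H*g - g)) = 6/(-2 + (-g + H*g)) = 6/(-2 - g + H*g))
T(j) = 2 (T(j) = (-1 - 1*5)/((6/(-2 - j + 1*j))) = (-1 - 5)/((6/(-2 - j + j))) = -6/(6/(-2)) = -6/(6*(-½)) = -6/(-3) = -6*(-⅓) = 2)
-898*T(1/(-4) - 1/Z(5, 0)) = -898*2 = -1796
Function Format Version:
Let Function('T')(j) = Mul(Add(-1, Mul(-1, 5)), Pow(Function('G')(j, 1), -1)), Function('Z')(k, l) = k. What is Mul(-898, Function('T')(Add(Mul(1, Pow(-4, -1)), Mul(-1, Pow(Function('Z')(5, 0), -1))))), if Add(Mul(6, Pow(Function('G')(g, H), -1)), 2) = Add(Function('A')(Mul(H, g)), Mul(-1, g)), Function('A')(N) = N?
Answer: -1796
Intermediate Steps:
Function('G')(g, H) = Mul(6, Pow(Add(-2, Mul(-1, g), Mul(H, g)), -1)) (Function('G')(g, H) = Mul(6, Pow(Add(-2, Add(Mul(H, g), Mul(-1, g))), -1)) = Mul(6, Pow(Add(-2, Add(Mul(-1, g), Mul(H, g))), -1)) = Mul(6, Pow(Add(-2, Mul(-1, g), Mul(H, g)), -1)))
Function('T')(j) = 2 (Function('T')(j) = Mul(Add(-1, Mul(-1, 5)), Pow(Mul(6, Pow(Add(-2, Mul(-1, j), Mul(1, j)), -1)), -1)) = Mul(Add(-1, -5), Pow(Mul(6, Pow(Add(-2, Mul(-1, j), j), -1)), -1)) = Mul(-6, Pow(Mul(6, Pow(-2, -1)), -1)) = Mul(-6, Pow(Mul(6, Rational(-1, 2)), -1)) = Mul(-6, Pow(-3, -1)) = Mul(-6, Rational(-1, 3)) = 2)
Mul(-898, Function('T')(Add(Mul(1, Pow(-4, -1)), Mul(-1, Pow(Function('Z')(5, 0), -1))))) = Mul(-898, 2) = -1796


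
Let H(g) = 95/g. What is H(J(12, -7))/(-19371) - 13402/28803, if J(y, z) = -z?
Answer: -202223031/433955599 ≈ -0.46600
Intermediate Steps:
H(J(12, -7))/(-19371) - 13402/28803 = (95/((-1*(-7))))/(-19371) - 13402/28803 = (95/7)*(-1/19371) - 13402*1/28803 = (95*(⅐))*(-1/19371) - 13402/28803 = (95/7)*(-1/19371) - 13402/28803 = -95/135597 - 13402/28803 = -202223031/433955599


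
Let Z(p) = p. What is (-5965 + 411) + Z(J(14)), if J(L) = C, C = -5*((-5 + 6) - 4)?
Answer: -5539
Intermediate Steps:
C = 15 (C = -5*(1 - 4) = -5*(-3) = 15)
J(L) = 15
(-5965 + 411) + Z(J(14)) = (-5965 + 411) + 15 = -5554 + 15 = -5539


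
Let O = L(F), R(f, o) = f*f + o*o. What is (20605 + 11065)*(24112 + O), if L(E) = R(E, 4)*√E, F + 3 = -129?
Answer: 763627040 + 1104649600*I*√33 ≈ 7.6363e+8 + 6.3457e+9*I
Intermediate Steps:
F = -132 (F = -3 - 129 = -132)
R(f, o) = f² + o²
L(E) = √E*(16 + E²) (L(E) = (E² + 4²)*√E = (E² + 16)*√E = (16 + E²)*√E = √E*(16 + E²))
O = 34880*I*√33 (O = √(-132)*(16 + (-132)²) = (2*I*√33)*(16 + 17424) = (2*I*√33)*17440 = 34880*I*√33 ≈ 2.0037e+5*I)
(20605 + 11065)*(24112 + O) = (20605 + 11065)*(24112 + 34880*I*√33) = 31670*(24112 + 34880*I*√33) = 763627040 + 1104649600*I*√33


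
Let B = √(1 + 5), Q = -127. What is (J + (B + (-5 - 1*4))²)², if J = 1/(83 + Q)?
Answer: 18409513/1936 - 34443*√6/11 ≈ 1839.2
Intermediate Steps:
J = -1/44 (J = 1/(83 - 127) = 1/(-44) = -1/44 ≈ -0.022727)
B = √6 ≈ 2.4495
(J + (B + (-5 - 1*4))²)² = (-1/44 + (√6 + (-5 - 1*4))²)² = (-1/44 + (√6 + (-5 - 4))²)² = (-1/44 + (√6 - 9)²)² = (-1/44 + (-9 + √6)²)²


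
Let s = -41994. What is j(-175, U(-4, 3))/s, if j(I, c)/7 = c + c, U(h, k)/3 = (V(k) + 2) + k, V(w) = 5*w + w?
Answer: -161/6999 ≈ -0.023003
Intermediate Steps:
V(w) = 6*w
U(h, k) = 6 + 21*k (U(h, k) = 3*((6*k + 2) + k) = 3*((2 + 6*k) + k) = 3*(2 + 7*k) = 6 + 21*k)
j(I, c) = 14*c (j(I, c) = 7*(c + c) = 7*(2*c) = 14*c)
j(-175, U(-4, 3))/s = (14*(6 + 21*3))/(-41994) = (14*(6 + 63))*(-1/41994) = (14*69)*(-1/41994) = 966*(-1/41994) = -161/6999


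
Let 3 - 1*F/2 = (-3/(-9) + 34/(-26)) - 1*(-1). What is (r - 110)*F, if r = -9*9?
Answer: -44312/39 ≈ -1136.2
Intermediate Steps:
r = -81
F = 232/39 (F = 6 - 2*((-3/(-9) + 34/(-26)) - 1*(-1)) = 6 - 2*((-3*(-⅑) + 34*(-1/26)) + 1) = 6 - 2*((⅓ - 17/13) + 1) = 6 - 2*(-38/39 + 1) = 6 - 2*1/39 = 6 - 2/39 = 232/39 ≈ 5.9487)
(r - 110)*F = (-81 - 110)*(232/39) = -191*232/39 = -44312/39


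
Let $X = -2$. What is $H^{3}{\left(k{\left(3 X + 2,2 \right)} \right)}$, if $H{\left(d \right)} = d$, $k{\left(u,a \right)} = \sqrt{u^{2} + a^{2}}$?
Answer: $40 \sqrt{5} \approx 89.443$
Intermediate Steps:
$k{\left(u,a \right)} = \sqrt{a^{2} + u^{2}}$
$H^{3}{\left(k{\left(3 X + 2,2 \right)} \right)} = \left(\sqrt{2^{2} + \left(3 \left(-2\right) + 2\right)^{2}}\right)^{3} = \left(\sqrt{4 + \left(-6 + 2\right)^{2}}\right)^{3} = \left(\sqrt{4 + \left(-4\right)^{2}}\right)^{3} = \left(\sqrt{4 + 16}\right)^{3} = \left(\sqrt{20}\right)^{3} = \left(2 \sqrt{5}\right)^{3} = 40 \sqrt{5}$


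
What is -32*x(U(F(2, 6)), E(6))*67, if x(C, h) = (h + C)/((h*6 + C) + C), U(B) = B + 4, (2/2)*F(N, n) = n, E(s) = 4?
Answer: -7504/11 ≈ -682.18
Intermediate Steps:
F(N, n) = n
U(B) = 4 + B
x(C, h) = (C + h)/(2*C + 6*h) (x(C, h) = (C + h)/((6*h + C) + C) = (C + h)/((C + 6*h) + C) = (C + h)/(2*C + 6*h))
-32*x(U(F(2, 6)), E(6))*67 = -16*((4 + 6) + 4)/((4 + 6) + 3*4)*67 = -16*(10 + 4)/(10 + 12)*67 = -16*14/22*67 = -32*7/22*67 = -112/11*67 = -7504/11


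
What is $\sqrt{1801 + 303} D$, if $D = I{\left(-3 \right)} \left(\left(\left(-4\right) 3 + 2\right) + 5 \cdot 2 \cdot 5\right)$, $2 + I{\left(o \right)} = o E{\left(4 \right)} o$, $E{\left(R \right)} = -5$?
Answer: $- 3760 \sqrt{526} \approx -86235.0$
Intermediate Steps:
$I{\left(o \right)} = -2 - 5 o^{2}$ ($I{\left(o \right)} = -2 + o \left(-5\right) o = -2 + - 5 o o = -2 - 5 o^{2}$)
$D = -1880$ ($D = \left(-2 - 5 \left(-3\right)^{2}\right) \left(\left(\left(-4\right) 3 + 2\right) + 5 \cdot 2 \cdot 5\right) = \left(-2 - 45\right) \left(\left(-12 + 2\right) + 10 \cdot 5\right) = \left(-2 - 45\right) \left(-10 + 50\right) = \left(-47\right) 40 = -1880$)
$\sqrt{1801 + 303} D = \sqrt{1801 + 303} \left(-1880\right) = \sqrt{2104} \left(-1880\right) = 2 \sqrt{526} \left(-1880\right) = - 3760 \sqrt{526}$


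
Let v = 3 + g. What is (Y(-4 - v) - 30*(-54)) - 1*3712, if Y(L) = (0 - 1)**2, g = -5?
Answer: -2091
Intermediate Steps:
v = -2 (v = 3 - 5 = -2)
Y(L) = 1 (Y(L) = (-1)**2 = 1)
(Y(-4 - v) - 30*(-54)) - 1*3712 = (1 - 30*(-54)) - 1*3712 = (1 + 1620) - 3712 = 1621 - 3712 = -2091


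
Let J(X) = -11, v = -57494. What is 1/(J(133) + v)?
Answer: -1/57505 ≈ -1.7390e-5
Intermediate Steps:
1/(J(133) + v) = 1/(-11 - 57494) = 1/(-57505) = -1/57505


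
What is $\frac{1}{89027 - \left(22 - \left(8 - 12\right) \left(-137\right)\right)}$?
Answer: $\frac{1}{89553} \approx 1.1167 \cdot 10^{-5}$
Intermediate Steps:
$\frac{1}{89027 - \left(22 - \left(8 - 12\right) \left(-137\right)\right)} = \frac{1}{89027 - -526} = \frac{1}{89027 + \left(-22 + 548\right)} = \frac{1}{89027 + 526} = \frac{1}{89553}$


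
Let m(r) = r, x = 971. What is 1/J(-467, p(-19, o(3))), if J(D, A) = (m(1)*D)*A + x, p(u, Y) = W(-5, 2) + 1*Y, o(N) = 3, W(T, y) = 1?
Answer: -1/897 ≈ -0.0011148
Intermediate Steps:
p(u, Y) = 1 + Y (p(u, Y) = 1 + 1*Y = 1 + Y)
J(D, A) = 971 + A*D (J(D, A) = (1*D)*A + 971 = D*A + 971 = A*D + 971 = 971 + A*D)
1/J(-467, p(-19, o(3))) = 1/(971 + (1 + 3)*(-467)) = 1/(971 + 4*(-467)) = 1/(971 - 1868) = 1/(-897) = -1/897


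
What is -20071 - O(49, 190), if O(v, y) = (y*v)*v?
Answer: -476261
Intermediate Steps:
O(v, y) = y*v² (O(v, y) = (v*y)*v = y*v²)
-20071 - O(49, 190) = -20071 - 190*49² = -20071 - 190*2401 = -20071 - 1*456190 = -20071 - 456190 = -476261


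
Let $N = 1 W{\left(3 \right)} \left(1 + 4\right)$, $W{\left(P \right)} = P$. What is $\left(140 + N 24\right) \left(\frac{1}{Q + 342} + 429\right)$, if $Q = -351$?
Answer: $\frac{1930000}{9} \approx 2.1444 \cdot 10^{5}$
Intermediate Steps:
$N = 15$ ($N = 1 \cdot 3 \left(1 + 4\right) = 3 \cdot 5 = 15$)
$\left(140 + N 24\right) \left(\frac{1}{Q + 342} + 429\right) = \left(140 + 15 \cdot 24\right) \left(\frac{1}{-351 + 342} + 429\right) = \left(140 + 360\right) \left(\frac{1}{-9} + 429\right) = 500 \left(- \frac{1}{9} + 429\right) = 500 \cdot \frac{3860}{9} = \frac{1930000}{9}$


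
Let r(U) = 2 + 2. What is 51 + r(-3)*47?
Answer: 239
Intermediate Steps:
r(U) = 4
51 + r(-3)*47 = 51 + 4*47 = 51 + 188 = 239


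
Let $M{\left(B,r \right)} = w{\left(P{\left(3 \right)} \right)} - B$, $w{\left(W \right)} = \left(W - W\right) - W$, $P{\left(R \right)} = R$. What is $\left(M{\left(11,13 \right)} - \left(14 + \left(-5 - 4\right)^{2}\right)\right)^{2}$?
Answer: $11881$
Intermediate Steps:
$w{\left(W \right)} = - W$ ($w{\left(W \right)} = 0 - W = - W$)
$M{\left(B,r \right)} = -3 - B$ ($M{\left(B,r \right)} = \left(-1\right) 3 - B = -3 - B$)
$\left(M{\left(11,13 \right)} - \left(14 + \left(-5 - 4\right)^{2}\right)\right)^{2} = \left(\left(-3 - 11\right) - \left(14 + \left(-5 - 4\right)^{2}\right)\right)^{2} = \left(\left(-3 - 11\right) - 95\right)^{2} = \left(-14 - 95\right)^{2} = \left(-109\right)^{2} = 11881$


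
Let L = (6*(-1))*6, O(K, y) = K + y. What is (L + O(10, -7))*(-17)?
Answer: 561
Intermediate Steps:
L = -36 (L = -6*6 = -36)
(L + O(10, -7))*(-17) = (-36 + (10 - 7))*(-17) = (-36 + 3)*(-17) = -33*(-17) = 561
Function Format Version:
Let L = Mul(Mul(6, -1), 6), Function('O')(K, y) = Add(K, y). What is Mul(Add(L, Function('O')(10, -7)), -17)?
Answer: 561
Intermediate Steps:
L = -36 (L = Mul(-6, 6) = -36)
Mul(Add(L, Function('O')(10, -7)), -17) = Mul(Add(-36, Add(10, -7)), -17) = Mul(Add(-36, 3), -17) = Mul(-33, -17) = 561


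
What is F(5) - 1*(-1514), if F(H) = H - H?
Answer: 1514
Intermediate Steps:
F(H) = 0
F(5) - 1*(-1514) = 0 - 1*(-1514) = 0 + 1514 = 1514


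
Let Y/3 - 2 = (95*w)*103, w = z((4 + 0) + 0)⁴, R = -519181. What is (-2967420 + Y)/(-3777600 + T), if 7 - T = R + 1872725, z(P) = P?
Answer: -137802/155489 ≈ -0.88625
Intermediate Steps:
w = 256 (w = ((4 + 0) + 0)⁴ = (4 + 0)⁴ = 4⁴ = 256)
Y = 7514886 (Y = 6 + 3*((95*256)*103) = 6 + 3*(24320*103) = 6 + 3*2504960 = 6 + 7514880 = 7514886)
T = -1353537 (T = 7 - (-519181 + 1872725) = 7 - 1*1353544 = 7 - 1353544 = -1353537)
(-2967420 + Y)/(-3777600 + T) = (-2967420 + 7514886)/(-3777600 - 1353537) = 4547466/(-5131137) = 4547466*(-1/5131137) = -137802/155489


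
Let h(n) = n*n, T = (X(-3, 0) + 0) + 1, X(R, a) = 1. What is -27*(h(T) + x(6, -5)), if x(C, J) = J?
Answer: 27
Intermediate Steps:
T = 2 (T = (1 + 0) + 1 = 1 + 1 = 2)
h(n) = n²
-27*(h(T) + x(6, -5)) = -27*(2² - 5) = -27*(4 - 5) = -27*(-1) = 27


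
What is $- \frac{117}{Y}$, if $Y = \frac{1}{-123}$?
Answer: $14391$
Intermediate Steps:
$Y = - \frac{1}{123} \approx -0.0081301$
$- \frac{117}{Y} = - \frac{117}{- \frac{1}{123}} = \left(-117\right) \left(-123\right) = 14391$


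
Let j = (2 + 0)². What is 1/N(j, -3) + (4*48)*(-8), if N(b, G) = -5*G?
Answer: -23039/15 ≈ -1535.9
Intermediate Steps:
j = 4 (j = 2² = 4)
1/N(j, -3) + (4*48)*(-8) = 1/(-5*(-3)) + (4*48)*(-8) = 1/15 + 192*(-8) = 1/15 - 1536 = -23039/15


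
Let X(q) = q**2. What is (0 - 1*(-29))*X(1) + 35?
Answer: 64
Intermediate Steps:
(0 - 1*(-29))*X(1) + 35 = (0 - 1*(-29))*1**2 + 35 = (0 + 29)*1 + 35 = 29*1 + 35 = 29 + 35 = 64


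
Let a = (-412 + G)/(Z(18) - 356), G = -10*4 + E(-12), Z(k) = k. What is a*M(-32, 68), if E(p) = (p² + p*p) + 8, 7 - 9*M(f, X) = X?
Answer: -122/39 ≈ -3.1282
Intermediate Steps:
M(f, X) = 7/9 - X/9
E(p) = 8 + 2*p² (E(p) = (p² + p²) + 8 = 2*p² + 8 = 8 + 2*p²)
G = 256 (G = -10*4 + (8 + 2*(-12)²) = -40 + (8 + 2*144) = -40 + (8 + 288) = -40 + 296 = 256)
a = 6/13 (a = (-412 + 256)/(18 - 356) = -156/(-338) = -156*(-1/338) = 6/13 ≈ 0.46154)
a*M(-32, 68) = 6*(7/9 - ⅑*68)/13 = 6*(7/9 - 68/9)/13 = (6/13)*(-61/9) = -122/39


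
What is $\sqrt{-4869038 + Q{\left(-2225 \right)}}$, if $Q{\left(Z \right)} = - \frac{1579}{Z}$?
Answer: $\frac{3 i \sqrt{107132345491}}{445} \approx 2206.6 i$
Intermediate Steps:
$\sqrt{-4869038 + Q{\left(-2225 \right)}} = \sqrt{-4869038 - \frac{1579}{-2225}} = \sqrt{-4869038 - - \frac{1579}{2225}} = \sqrt{-4869038 + \frac{1579}{2225}} = \sqrt{- \frac{10833607971}{2225}} = \frac{3 i \sqrt{107132345491}}{445}$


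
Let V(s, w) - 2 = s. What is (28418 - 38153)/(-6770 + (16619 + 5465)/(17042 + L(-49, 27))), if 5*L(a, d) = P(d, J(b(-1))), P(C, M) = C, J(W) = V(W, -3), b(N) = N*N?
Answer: 55318813/38462938 ≈ 1.4382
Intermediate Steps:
b(N) = N**2
V(s, w) = 2 + s
J(W) = 2 + W
L(a, d) = d/5
(28418 - 38153)/(-6770 + (16619 + 5465)/(17042 + L(-49, 27))) = (28418 - 38153)/(-6770 + (16619 + 5465)/(17042 + (1/5)*27)) = -9735/(-6770 + 22084/(17042 + 27/5)) = -9735/(-6770 + 22084/(85237/5)) = -9735/(-6770 + 22084*(5/85237)) = -9735/(-6770 + 110420/85237) = -9735/(-576944070/85237) = -9735*(-85237/576944070) = 55318813/38462938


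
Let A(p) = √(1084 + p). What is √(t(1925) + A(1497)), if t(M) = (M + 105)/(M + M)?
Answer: √(1595 + 3025*√2581)/55 ≈ 7.1646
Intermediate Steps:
t(M) = (105 + M)/(2*M) (t(M) = (105 + M)/((2*M)) = (105 + M)*(1/(2*M)) = (105 + M)/(2*M))
√(t(1925) + A(1497)) = √((½)*(105 + 1925)/1925 + √(1084 + 1497)) = √((½)*(1/1925)*2030 + √2581) = √(29/55 + √2581)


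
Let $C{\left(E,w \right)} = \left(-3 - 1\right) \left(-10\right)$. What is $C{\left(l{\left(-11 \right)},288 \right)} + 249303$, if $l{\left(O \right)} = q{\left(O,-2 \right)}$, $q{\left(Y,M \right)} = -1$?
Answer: $249343$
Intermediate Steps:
$l{\left(O \right)} = -1$
$C{\left(E,w \right)} = 40$ ($C{\left(E,w \right)} = \left(-4\right) \left(-10\right) = 40$)
$C{\left(l{\left(-11 \right)},288 \right)} + 249303 = 40 + 249303 = 249343$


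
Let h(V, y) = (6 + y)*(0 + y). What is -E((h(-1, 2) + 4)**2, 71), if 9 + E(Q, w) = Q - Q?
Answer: 9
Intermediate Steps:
h(V, y) = y*(6 + y) (h(V, y) = (6 + y)*y = y*(6 + y))
E(Q, w) = -9 (E(Q, w) = -9 + (Q - Q) = -9 + 0 = -9)
-E((h(-1, 2) + 4)**2, 71) = -1*(-9) = 9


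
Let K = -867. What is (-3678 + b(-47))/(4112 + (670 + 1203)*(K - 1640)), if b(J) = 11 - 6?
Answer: 3673/4691499 ≈ 0.00078291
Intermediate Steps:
b(J) = 5
(-3678 + b(-47))/(4112 + (670 + 1203)*(K - 1640)) = (-3678 + 5)/(4112 + (670 + 1203)*(-867 - 1640)) = -3673/(4112 + 1873*(-2507)) = -3673/(4112 - 4695611) = -3673/(-4691499) = -3673*(-1/4691499) = 3673/4691499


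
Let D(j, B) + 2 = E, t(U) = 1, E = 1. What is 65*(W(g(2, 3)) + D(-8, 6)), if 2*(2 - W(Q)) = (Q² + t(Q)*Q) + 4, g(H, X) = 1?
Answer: -130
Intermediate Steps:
W(Q) = -Q/2 - Q²/2 (W(Q) = 2 - ((Q² + 1*Q) + 4)/2 = 2 - ((Q² + Q) + 4)/2 = 2 - ((Q + Q²) + 4)/2 = 2 - (4 + Q + Q²)/2 = 2 + (-2 - Q/2 - Q²/2) = -Q/2 - Q²/2)
D(j, B) = -1 (D(j, B) = -2 + 1 = -1)
65*(W(g(2, 3)) + D(-8, 6)) = 65*(-½*1*(1 + 1) - 1) = 65*(-½*1*2 - 1) = 65*(-1 - 1) = 65*(-2) = -130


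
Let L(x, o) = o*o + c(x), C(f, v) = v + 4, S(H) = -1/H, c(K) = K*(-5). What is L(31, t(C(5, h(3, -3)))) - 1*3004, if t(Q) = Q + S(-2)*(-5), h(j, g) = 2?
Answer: -12587/4 ≈ -3146.8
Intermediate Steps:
c(K) = -5*K
C(f, v) = 4 + v
t(Q) = -5/2 + Q (t(Q) = Q - 1/(-2)*(-5) = Q - 1*(-½)*(-5) = Q + (½)*(-5) = Q - 5/2 = -5/2 + Q)
L(x, o) = o² - 5*x (L(x, o) = o*o - 5*x = o² - 5*x)
L(31, t(C(5, h(3, -3)))) - 1*3004 = ((-5/2 + (4 + 2))² - 5*31) - 1*3004 = ((-5/2 + 6)² - 155) - 3004 = ((7/2)² - 155) - 3004 = (49/4 - 155) - 3004 = -571/4 - 3004 = -12587/4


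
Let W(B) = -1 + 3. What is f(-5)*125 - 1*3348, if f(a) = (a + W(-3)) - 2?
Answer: -3973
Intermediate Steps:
W(B) = 2
f(a) = a (f(a) = (a + 2) - 2 = (2 + a) - 2 = a)
f(-5)*125 - 1*3348 = -5*125 - 1*3348 = -625 - 3348 = -3973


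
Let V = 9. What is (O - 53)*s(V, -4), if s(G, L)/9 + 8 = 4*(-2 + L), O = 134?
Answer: -23328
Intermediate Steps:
s(G, L) = -144 + 36*L (s(G, L) = -72 + 9*(4*(-2 + L)) = -72 + 9*(-8 + 4*L) = -72 + (-72 + 36*L) = -144 + 36*L)
(O - 53)*s(V, -4) = (134 - 53)*(-144 + 36*(-4)) = 81*(-144 - 144) = 81*(-288) = -23328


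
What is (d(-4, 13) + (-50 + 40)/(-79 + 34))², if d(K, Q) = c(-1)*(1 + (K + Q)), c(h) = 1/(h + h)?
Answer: 1849/81 ≈ 22.827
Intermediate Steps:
c(h) = 1/(2*h)
d(K, Q) = -½ - K/2 - Q/2 (d(K, Q) = ((½)/(-1))*(1 + (K + Q)) = ((½)*(-1))*(1 + K + Q) = -(1 + K + Q)/2 = -½ - K/2 - Q/2)
(d(-4, 13) + (-50 + 40)/(-79 + 34))² = ((-½ - ½*(-4) - ½*13) + (-50 + 40)/(-79 + 34))² = ((-½ + 2 - 13/2) - 10/(-45))² = (-5 - 10*(-1/45))² = (-5 + 2/9)² = (-43/9)² = 1849/81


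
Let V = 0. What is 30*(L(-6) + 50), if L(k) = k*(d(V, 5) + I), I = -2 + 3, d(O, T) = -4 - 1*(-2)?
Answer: 1680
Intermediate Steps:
d(O, T) = -2 (d(O, T) = -4 + 2 = -2)
I = 1
L(k) = -k (L(k) = k*(-2 + 1) = k*(-1) = -k)
30*(L(-6) + 50) = 30*(-1*(-6) + 50) = 30*(6 + 50) = 30*56 = 1680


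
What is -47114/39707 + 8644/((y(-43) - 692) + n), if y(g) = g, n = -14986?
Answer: -1083906502/624233747 ≈ -1.7364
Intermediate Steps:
-47114/39707 + 8644/((y(-43) - 692) + n) = -47114/39707 + 8644/((-43 - 692) - 14986) = -47114*1/39707 + 8644/(-735 - 14986) = -47114/39707 + 8644/(-15721) = -47114/39707 + 8644*(-1/15721) = -47114/39707 - 8644/15721 = -1083906502/624233747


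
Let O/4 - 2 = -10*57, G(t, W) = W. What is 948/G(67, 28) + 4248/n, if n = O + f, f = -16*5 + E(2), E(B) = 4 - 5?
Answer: 527925/16471 ≈ 32.052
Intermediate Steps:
E(B) = -1
O = -2272 (O = 8 + 4*(-10*57) = 8 + 4*(-570) = 8 - 2280 = -2272)
f = -81 (f = -16*5 - 1 = -80 - 1 = -81)
n = -2353 (n = -2272 - 81 = -2353)
948/G(67, 28) + 4248/n = 948/28 + 4248/(-2353) = 948*(1/28) + 4248*(-1/2353) = 237/7 - 4248/2353 = 527925/16471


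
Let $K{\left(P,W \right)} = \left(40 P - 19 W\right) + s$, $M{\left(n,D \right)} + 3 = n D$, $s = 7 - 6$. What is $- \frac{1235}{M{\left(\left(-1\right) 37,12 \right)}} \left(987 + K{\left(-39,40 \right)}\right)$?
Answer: $- \frac{548340}{149} \approx -3680.1$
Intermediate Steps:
$s = 1$ ($s = 7 - 6 = 1$)
$M{\left(n,D \right)} = -3 + D n$ ($M{\left(n,D \right)} = -3 + n D = -3 + D n$)
$K{\left(P,W \right)} = 1 - 19 W + 40 P$ ($K{\left(P,W \right)} = \left(40 P - 19 W\right) + 1 = \left(- 19 W + 40 P\right) + 1 = 1 - 19 W + 40 P$)
$- \frac{1235}{M{\left(\left(-1\right) 37,12 \right)}} \left(987 + K{\left(-39,40 \right)}\right) = - \frac{1235}{-3 + 12 \left(\left(-1\right) 37\right)} \left(987 + \left(1 - 760 + 40 \left(-39\right)\right)\right) = - \frac{1235}{-3 + 12 \left(-37\right)} \left(987 - 2319\right) = - \frac{1235}{-3 - 444} \left(987 - 2319\right) = - \frac{1235}{-447} \left(-1332\right) = \left(-1235\right) \left(- \frac{1}{447}\right) \left(-1332\right) = \frac{1235}{447} \left(-1332\right) = - \frac{548340}{149}$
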